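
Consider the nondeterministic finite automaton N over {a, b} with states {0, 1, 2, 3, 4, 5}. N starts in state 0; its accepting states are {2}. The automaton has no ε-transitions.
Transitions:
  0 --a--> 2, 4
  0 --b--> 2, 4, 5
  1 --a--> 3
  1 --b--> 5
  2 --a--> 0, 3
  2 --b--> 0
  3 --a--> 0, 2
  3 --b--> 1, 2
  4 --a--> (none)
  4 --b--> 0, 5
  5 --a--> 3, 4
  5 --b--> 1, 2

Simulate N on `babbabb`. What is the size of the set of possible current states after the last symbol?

Start: {0}
read b: {2, 4, 5}
read a: {0, 3, 4}
read b: {0, 1, 2, 4, 5}
read b: {0, 1, 2, 4, 5}
read a: {0, 2, 3, 4}
read b: {0, 1, 2, 4, 5}
read b: {0, 1, 2, 4, 5}
Final reachable set {0, 1, 2, 4, 5} has 5 states.

5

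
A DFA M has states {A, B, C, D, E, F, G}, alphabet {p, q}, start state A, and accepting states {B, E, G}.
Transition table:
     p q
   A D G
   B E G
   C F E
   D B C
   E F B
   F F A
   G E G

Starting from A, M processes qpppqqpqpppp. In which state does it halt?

F

A --q--> G
G --p--> E
E --p--> F
F --p--> F
F --q--> A
A --q--> G
G --p--> E
E --q--> B
B --p--> E
E --p--> F
F --p--> F
F --p--> F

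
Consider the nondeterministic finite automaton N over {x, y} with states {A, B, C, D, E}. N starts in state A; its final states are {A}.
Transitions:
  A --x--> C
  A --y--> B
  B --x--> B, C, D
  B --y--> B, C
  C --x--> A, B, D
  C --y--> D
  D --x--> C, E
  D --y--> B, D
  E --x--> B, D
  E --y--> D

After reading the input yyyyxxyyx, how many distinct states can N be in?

5

Start: {A}
read y: {B}
read y: {B, C}
read y: {B, C, D}
read y: {B, C, D}
read x: {A, B, C, D, E}
read x: {A, B, C, D, E}
read y: {B, C, D}
read y: {B, C, D}
read x: {A, B, C, D, E}
Final reachable set {A, B, C, D, E} has 5 states.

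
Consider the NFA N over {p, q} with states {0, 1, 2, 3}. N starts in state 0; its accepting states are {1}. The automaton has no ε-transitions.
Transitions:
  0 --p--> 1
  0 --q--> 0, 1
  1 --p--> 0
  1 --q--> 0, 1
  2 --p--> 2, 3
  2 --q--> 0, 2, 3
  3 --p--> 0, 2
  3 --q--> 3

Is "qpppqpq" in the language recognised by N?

Start: {0}
read q: {0, 1}
read p: {0, 1}
read p: {0, 1}
read p: {0, 1}
read q: {0, 1}
read p: {0, 1}
read q: {0, 1}
Reachable ∩ accepting = {1} — nonempty.

accepted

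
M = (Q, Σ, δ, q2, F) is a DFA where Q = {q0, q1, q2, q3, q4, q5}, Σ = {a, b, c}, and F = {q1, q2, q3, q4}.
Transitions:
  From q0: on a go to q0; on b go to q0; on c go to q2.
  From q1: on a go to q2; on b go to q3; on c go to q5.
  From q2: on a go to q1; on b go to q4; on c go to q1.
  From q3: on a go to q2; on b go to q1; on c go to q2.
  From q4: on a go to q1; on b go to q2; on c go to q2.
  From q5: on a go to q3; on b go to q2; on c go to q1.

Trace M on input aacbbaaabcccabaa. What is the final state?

q1

q2 --a--> q1
q1 --a--> q2
q2 --c--> q1
q1 --b--> q3
q3 --b--> q1
q1 --a--> q2
q2 --a--> q1
q1 --a--> q2
q2 --b--> q4
q4 --c--> q2
q2 --c--> q1
q1 --c--> q5
q5 --a--> q3
q3 --b--> q1
q1 --a--> q2
q2 --a--> q1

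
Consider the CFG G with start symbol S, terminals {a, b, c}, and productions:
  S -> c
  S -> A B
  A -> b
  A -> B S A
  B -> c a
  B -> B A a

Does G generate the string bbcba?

no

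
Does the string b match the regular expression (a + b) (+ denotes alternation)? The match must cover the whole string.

yes

The right alternative b matches b.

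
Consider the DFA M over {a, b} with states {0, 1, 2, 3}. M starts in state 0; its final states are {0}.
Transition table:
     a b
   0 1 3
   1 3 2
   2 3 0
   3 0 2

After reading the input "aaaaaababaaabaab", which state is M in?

3

0 --a--> 1
1 --a--> 3
3 --a--> 0
0 --a--> 1
1 --a--> 3
3 --a--> 0
0 --b--> 3
3 --a--> 0
0 --b--> 3
3 --a--> 0
0 --a--> 1
1 --a--> 3
3 --b--> 2
2 --a--> 3
3 --a--> 0
0 --b--> 3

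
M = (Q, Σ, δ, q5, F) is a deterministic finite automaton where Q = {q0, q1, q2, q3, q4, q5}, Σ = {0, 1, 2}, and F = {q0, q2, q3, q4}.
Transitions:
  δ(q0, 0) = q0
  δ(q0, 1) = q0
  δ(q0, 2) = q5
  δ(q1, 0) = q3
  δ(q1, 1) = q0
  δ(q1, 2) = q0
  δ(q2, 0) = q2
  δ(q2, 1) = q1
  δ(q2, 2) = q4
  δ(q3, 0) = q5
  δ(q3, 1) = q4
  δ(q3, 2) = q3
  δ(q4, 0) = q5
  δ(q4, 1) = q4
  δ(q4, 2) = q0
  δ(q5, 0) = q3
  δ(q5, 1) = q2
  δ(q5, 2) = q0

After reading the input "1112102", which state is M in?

q5 --1--> q2
q2 --1--> q1
q1 --1--> q0
q0 --2--> q5
q5 --1--> q2
q2 --0--> q2
q2 --2--> q4

q4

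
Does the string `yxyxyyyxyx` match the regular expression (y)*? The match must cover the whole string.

yxyxyyyxyx cannot be split into zero or more pieces each matching y.

no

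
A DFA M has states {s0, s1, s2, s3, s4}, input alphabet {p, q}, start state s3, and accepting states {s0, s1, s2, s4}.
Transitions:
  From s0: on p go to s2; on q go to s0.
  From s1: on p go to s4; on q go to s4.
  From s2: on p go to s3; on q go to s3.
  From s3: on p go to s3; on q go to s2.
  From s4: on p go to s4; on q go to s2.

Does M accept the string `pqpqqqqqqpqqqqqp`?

s3 --p--> s3
s3 --q--> s2
s2 --p--> s3
s3 --q--> s2
s2 --q--> s3
s3 --q--> s2
s2 --q--> s3
s3 --q--> s2
s2 --q--> s3
s3 --p--> s3
s3 --q--> s2
s2 --q--> s3
s3 --q--> s2
s2 --q--> s3
s3 --q--> s2
s2 --p--> s3
End in state s3, which is not an accepting state.

rejected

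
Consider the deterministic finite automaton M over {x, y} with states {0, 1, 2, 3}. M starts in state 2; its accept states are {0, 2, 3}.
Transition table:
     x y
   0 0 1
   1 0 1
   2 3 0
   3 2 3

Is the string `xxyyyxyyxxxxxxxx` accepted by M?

accepted

2 --x--> 3
3 --x--> 2
2 --y--> 0
0 --y--> 1
1 --y--> 1
1 --x--> 0
0 --y--> 1
1 --y--> 1
1 --x--> 0
0 --x--> 0
0 --x--> 0
0 --x--> 0
0 --x--> 0
0 --x--> 0
0 --x--> 0
0 --x--> 0
End in state 0, which is an accepting state.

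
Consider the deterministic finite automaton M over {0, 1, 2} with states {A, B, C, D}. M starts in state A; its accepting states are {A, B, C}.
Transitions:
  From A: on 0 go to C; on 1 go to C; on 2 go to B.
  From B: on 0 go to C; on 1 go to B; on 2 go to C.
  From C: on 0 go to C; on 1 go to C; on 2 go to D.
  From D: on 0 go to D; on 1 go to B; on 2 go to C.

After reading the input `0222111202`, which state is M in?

D

A --0--> C
C --2--> D
D --2--> C
C --2--> D
D --1--> B
B --1--> B
B --1--> B
B --2--> C
C --0--> C
C --2--> D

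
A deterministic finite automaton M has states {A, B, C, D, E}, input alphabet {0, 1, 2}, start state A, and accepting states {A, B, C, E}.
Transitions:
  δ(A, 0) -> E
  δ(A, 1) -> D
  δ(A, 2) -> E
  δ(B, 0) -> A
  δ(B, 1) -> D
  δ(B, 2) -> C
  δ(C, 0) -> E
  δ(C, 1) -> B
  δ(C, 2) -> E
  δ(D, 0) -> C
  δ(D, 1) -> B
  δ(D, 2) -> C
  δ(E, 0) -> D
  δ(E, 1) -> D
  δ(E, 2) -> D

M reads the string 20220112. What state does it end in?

C

A --2--> E
E --0--> D
D --2--> C
C --2--> E
E --0--> D
D --1--> B
B --1--> D
D --2--> C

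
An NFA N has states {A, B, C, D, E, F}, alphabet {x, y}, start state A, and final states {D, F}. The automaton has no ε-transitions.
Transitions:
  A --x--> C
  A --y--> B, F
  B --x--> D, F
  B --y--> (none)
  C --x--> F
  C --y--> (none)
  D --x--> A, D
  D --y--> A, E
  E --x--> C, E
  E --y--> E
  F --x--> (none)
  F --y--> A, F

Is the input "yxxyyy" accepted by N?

Start: {A}
read y: {B, F}
read x: {D, F}
read x: {A, D}
read y: {A, B, E, F}
read y: {A, B, E, F}
read y: {A, B, E, F}
Reachable ∩ accepting = {F} — nonempty.

accepted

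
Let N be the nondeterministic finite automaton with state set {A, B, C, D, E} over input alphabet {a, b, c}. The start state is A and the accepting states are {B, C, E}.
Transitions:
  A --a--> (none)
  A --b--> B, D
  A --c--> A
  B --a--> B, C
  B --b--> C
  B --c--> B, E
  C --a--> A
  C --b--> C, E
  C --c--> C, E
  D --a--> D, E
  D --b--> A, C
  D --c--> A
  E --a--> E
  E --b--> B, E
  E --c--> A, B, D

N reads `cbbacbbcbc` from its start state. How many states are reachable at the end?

5

Start: {A}
read c: {A}
read b: {B, D}
read b: {A, C}
read a: {A}
read c: {A}
read b: {B, D}
read b: {A, C}
read c: {A, C, E}
read b: {B, C, D, E}
read c: {A, B, C, D, E}
Final reachable set {A, B, C, D, E} has 5 states.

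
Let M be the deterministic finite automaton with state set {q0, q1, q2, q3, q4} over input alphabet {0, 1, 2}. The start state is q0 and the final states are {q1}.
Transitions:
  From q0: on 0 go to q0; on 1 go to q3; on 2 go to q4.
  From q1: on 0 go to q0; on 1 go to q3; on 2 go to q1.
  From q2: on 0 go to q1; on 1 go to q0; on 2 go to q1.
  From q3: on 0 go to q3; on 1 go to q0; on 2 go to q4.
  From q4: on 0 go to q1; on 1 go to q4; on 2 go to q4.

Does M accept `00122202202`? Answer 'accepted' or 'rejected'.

rejected

q0 --0--> q0
q0 --0--> q0
q0 --1--> q3
q3 --2--> q4
q4 --2--> q4
q4 --2--> q4
q4 --0--> q1
q1 --2--> q1
q1 --2--> q1
q1 --0--> q0
q0 --2--> q4
End in state q4, which is not an accepting state.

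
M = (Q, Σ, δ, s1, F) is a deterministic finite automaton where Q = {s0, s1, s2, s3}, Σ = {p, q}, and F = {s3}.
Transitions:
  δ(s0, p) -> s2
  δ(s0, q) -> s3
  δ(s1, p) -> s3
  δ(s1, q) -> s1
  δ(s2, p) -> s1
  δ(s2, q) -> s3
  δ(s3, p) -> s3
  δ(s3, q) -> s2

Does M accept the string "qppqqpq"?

s1 --q--> s1
s1 --p--> s3
s3 --p--> s3
s3 --q--> s2
s2 --q--> s3
s3 --p--> s3
s3 --q--> s2
End in state s2, which is not an accepting state.

rejected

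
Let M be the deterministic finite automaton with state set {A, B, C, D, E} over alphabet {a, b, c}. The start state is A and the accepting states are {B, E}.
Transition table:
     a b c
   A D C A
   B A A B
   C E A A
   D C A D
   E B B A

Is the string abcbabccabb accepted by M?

A --a--> D
D --b--> A
A --c--> A
A --b--> C
C --a--> E
E --b--> B
B --c--> B
B --c--> B
B --a--> A
A --b--> C
C --b--> A
End in state A, which is not an accepting state.

rejected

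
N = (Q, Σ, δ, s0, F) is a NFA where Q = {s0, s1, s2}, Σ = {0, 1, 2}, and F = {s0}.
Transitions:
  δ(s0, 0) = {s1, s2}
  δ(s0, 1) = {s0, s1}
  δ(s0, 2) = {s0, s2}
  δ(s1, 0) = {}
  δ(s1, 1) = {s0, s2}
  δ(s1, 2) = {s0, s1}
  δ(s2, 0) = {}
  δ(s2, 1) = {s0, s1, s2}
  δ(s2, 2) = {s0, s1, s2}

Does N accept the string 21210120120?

rejected

Start: {s0}
read 2: {s0, s2}
read 1: {s0, s1, s2}
read 2: {s0, s1, s2}
read 1: {s0, s1, s2}
read 0: {s1, s2}
read 1: {s0, s1, s2}
read 2: {s0, s1, s2}
read 0: {s1, s2}
read 1: {s0, s1, s2}
read 2: {s0, s1, s2}
read 0: {s1, s2}
Reachable ∩ accepting = {} — empty.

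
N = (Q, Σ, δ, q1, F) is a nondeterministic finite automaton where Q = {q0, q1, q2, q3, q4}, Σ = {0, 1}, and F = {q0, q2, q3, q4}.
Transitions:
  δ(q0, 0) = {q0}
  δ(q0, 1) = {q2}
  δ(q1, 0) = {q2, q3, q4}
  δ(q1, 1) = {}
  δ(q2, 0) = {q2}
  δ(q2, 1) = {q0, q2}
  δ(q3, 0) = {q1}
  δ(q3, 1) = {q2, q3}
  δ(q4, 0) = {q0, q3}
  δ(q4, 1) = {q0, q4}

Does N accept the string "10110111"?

Start: {q1}
read 1: {}
The reachable set is empty and stays empty for the remaining 7 symbols.
Reachable ∩ accepting = {} — empty.

rejected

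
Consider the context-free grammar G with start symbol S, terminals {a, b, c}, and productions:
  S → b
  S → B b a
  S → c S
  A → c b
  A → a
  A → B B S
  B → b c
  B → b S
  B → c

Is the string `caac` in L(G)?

no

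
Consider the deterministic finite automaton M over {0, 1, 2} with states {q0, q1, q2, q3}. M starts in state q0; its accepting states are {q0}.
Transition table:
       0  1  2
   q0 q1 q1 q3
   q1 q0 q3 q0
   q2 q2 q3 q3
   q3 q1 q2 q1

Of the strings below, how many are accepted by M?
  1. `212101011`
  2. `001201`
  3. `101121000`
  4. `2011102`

1

`212101011`: rejected
`001201`: rejected
`101121000`: rejected
`2011102`: accepted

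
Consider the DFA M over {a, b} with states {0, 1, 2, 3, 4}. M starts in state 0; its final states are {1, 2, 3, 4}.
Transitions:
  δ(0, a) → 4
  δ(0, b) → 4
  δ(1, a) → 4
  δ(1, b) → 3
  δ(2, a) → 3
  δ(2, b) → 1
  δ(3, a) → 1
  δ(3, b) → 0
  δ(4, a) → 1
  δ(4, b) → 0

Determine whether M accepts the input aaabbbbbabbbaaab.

rejected

0 --a--> 4
4 --a--> 1
1 --a--> 4
4 --b--> 0
0 --b--> 4
4 --b--> 0
0 --b--> 4
4 --b--> 0
0 --a--> 4
4 --b--> 0
0 --b--> 4
4 --b--> 0
0 --a--> 4
4 --a--> 1
1 --a--> 4
4 --b--> 0
End in state 0, which is not an accepting state.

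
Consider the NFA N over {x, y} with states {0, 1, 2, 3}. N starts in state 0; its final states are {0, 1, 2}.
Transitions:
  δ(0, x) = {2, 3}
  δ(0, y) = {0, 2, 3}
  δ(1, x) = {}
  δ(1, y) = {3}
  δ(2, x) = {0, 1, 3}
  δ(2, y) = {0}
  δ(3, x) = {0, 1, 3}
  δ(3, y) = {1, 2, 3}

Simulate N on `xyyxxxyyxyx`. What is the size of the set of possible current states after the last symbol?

4

Start: {0}
read x: {2, 3}
read y: {0, 1, 2, 3}
read y: {0, 1, 2, 3}
read x: {0, 1, 2, 3}
read x: {0, 1, 2, 3}
read x: {0, 1, 2, 3}
read y: {0, 1, 2, 3}
read y: {0, 1, 2, 3}
read x: {0, 1, 2, 3}
read y: {0, 1, 2, 3}
read x: {0, 1, 2, 3}
Final reachable set {0, 1, 2, 3} has 4 states.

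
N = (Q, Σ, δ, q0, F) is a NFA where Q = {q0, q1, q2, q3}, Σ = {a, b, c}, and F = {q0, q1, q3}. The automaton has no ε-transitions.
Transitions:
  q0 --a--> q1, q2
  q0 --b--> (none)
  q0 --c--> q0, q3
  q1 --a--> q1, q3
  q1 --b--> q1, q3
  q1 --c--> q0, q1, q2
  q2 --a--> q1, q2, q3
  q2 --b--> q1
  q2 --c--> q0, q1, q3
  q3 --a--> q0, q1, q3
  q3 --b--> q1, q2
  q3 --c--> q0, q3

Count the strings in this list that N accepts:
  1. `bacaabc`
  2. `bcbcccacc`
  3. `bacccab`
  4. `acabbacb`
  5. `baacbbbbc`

1

`bacaabc`: rejected
`bcbcccacc`: rejected
`bacccab`: rejected
`acabbacb`: accepted
`baacbbbbc`: rejected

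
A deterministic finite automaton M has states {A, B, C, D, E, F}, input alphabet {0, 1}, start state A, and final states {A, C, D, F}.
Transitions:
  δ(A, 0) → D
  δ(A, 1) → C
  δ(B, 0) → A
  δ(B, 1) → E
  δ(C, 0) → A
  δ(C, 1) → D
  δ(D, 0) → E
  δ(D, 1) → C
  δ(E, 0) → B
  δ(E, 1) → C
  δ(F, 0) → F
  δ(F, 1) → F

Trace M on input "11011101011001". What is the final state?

A --1--> C
C --1--> D
D --0--> E
E --1--> C
C --1--> D
D --1--> C
C --0--> A
A --1--> C
C --0--> A
A --1--> C
C --1--> D
D --0--> E
E --0--> B
B --1--> E

E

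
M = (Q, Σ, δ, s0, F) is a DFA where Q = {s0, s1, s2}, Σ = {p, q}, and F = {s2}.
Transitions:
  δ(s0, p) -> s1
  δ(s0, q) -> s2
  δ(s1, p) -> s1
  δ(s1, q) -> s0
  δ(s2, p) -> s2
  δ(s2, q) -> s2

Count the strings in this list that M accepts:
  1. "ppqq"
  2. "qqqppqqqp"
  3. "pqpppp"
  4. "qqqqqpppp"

"ppqq": accepted
"qqqppqqqp": accepted
"pqpppp": rejected
"qqqqqpppp": accepted

3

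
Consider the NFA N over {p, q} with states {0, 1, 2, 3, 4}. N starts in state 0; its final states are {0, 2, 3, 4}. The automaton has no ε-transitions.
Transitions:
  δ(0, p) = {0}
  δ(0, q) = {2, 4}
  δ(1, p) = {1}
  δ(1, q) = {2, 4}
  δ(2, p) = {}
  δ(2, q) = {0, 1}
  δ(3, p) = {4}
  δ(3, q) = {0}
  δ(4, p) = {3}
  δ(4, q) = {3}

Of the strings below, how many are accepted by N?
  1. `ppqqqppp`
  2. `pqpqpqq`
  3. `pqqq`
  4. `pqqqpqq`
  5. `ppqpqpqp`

`ppqqqppp`: accepted
`pqpqpqq`: accepted
`pqqq`: accepted
`pqqqpqq`: accepted
`ppqpqpqp`: accepted

5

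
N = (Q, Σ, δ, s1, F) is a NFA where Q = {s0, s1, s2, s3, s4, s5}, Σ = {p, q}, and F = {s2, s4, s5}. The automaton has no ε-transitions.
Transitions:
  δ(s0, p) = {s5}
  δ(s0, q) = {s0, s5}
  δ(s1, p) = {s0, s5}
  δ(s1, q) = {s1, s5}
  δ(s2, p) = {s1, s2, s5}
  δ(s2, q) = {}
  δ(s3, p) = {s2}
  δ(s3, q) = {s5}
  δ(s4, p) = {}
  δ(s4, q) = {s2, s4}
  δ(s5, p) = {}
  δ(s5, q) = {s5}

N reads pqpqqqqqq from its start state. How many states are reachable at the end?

1

Start: {s1}
read p: {s0, s5}
read q: {s0, s5}
read p: {s5}
read q: {s5}
read q: {s5}
read q: {s5}
read q: {s5}
read q: {s5}
read q: {s5}
Final reachable set {s5} has 1 state.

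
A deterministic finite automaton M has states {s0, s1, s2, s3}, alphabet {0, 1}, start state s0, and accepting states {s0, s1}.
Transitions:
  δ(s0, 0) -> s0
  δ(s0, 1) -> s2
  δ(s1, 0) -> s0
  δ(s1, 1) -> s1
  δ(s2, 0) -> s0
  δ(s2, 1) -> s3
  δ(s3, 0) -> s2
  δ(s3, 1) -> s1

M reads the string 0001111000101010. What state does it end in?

s0 --0--> s0
s0 --0--> s0
s0 --0--> s0
s0 --1--> s2
s2 --1--> s3
s3 --1--> s1
s1 --1--> s1
s1 --0--> s0
s0 --0--> s0
s0 --0--> s0
s0 --1--> s2
s2 --0--> s0
s0 --1--> s2
s2 --0--> s0
s0 --1--> s2
s2 --0--> s0

s0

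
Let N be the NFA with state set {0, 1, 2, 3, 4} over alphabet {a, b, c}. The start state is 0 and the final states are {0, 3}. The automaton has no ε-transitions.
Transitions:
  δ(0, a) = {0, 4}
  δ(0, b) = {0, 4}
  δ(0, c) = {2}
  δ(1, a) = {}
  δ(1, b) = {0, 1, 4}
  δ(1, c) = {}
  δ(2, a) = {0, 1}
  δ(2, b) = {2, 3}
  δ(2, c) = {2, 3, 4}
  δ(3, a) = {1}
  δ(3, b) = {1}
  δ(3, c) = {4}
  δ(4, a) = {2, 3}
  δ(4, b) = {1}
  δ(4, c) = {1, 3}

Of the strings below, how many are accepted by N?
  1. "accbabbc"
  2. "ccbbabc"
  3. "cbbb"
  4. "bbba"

"accbabbc": accepted
"ccbbabc": accepted
"cbbb": accepted
"bbba": accepted

4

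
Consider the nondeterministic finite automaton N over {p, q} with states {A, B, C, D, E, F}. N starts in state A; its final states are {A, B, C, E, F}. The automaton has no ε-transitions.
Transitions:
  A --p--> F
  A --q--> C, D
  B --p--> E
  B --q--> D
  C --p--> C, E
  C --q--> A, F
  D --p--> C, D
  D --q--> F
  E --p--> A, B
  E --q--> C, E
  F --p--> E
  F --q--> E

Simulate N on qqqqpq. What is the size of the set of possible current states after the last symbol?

Start: {A}
read q: {C, D}
read q: {A, F}
read q: {C, D, E}
read q: {A, C, E, F}
read p: {A, B, C, E, F}
read q: {A, C, D, E, F}
Final reachable set {A, C, D, E, F} has 5 states.

5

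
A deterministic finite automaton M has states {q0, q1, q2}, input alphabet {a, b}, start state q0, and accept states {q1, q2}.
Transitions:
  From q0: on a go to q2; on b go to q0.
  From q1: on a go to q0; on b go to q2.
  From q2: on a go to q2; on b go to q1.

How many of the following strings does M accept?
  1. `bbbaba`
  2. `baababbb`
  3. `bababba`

1

`bbbaba`: rejected
`baababbb`: rejected
`bababba`: accepted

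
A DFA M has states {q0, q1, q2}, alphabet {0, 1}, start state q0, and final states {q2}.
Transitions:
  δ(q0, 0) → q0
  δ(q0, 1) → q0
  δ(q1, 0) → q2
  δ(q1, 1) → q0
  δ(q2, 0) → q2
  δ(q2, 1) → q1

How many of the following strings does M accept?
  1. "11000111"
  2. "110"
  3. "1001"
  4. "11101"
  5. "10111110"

0

"11000111": rejected
"110": rejected
"1001": rejected
"11101": rejected
"10111110": rejected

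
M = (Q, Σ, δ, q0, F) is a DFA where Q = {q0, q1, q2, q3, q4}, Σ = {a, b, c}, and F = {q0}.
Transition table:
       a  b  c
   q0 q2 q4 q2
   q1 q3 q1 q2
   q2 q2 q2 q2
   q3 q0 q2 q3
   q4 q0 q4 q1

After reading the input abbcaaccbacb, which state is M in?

q0 --a--> q2
q2 --b--> q2
q2 --b--> q2
q2 --c--> q2
q2 --a--> q2
q2 --a--> q2
q2 --c--> q2
q2 --c--> q2
q2 --b--> q2
q2 --a--> q2
q2 --c--> q2
q2 --b--> q2

q2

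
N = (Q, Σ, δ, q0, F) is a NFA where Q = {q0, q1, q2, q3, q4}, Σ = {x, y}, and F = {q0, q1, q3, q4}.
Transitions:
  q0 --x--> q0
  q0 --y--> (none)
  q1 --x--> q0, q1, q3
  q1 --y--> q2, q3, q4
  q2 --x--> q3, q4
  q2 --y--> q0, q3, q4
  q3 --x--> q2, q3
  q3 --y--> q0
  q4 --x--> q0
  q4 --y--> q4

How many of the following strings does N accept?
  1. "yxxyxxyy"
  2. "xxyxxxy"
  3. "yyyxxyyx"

"yxxyxxyy": rejected
"xxyxxxy": rejected
"yyyxxyyx": rejected

0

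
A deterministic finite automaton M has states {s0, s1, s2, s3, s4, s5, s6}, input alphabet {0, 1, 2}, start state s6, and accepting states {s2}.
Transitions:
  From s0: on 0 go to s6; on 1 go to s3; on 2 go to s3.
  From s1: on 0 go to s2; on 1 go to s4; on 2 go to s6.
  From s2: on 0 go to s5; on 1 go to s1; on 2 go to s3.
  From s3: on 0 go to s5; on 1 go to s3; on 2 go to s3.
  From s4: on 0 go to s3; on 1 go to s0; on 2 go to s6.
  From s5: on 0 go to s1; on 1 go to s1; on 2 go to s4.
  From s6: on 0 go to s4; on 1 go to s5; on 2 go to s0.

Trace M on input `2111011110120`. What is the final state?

s6 --2--> s0
s0 --1--> s3
s3 --1--> s3
s3 --1--> s3
s3 --0--> s5
s5 --1--> s1
s1 --1--> s4
s4 --1--> s0
s0 --1--> s3
s3 --0--> s5
s5 --1--> s1
s1 --2--> s6
s6 --0--> s4

s4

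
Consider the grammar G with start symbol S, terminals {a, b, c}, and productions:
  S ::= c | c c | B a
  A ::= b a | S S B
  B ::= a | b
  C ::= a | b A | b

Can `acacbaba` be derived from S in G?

no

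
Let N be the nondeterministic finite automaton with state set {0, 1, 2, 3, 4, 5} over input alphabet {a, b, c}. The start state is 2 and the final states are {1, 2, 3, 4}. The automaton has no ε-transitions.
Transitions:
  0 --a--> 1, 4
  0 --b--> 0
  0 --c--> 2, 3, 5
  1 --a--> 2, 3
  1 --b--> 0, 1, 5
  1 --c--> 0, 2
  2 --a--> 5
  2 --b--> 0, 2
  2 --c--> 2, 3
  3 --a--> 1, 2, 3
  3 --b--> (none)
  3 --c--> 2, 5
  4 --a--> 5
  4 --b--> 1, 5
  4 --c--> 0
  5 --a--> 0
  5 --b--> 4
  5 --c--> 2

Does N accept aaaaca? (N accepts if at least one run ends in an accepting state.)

Start: {2}
read a: {5}
read a: {0}
read a: {1, 4}
read a: {2, 3, 5}
read c: {2, 3, 5}
read a: {0, 1, 2, 3, 5}
Reachable ∩ accepting = {1, 2, 3} — nonempty.

accepted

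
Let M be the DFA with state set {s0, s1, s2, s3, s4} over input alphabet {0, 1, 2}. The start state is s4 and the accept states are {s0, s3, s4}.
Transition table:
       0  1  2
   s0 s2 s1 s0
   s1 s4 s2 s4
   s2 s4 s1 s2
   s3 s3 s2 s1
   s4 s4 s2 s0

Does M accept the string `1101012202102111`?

s4 --1--> s2
s2 --1--> s1
s1 --0--> s4
s4 --1--> s2
s2 --0--> s4
s4 --1--> s2
s2 --2--> s2
s2 --2--> s2
s2 --0--> s4
s4 --2--> s0
s0 --1--> s1
s1 --0--> s4
s4 --2--> s0
s0 --1--> s1
s1 --1--> s2
s2 --1--> s1
End in state s1, which is not an accepting state.

rejected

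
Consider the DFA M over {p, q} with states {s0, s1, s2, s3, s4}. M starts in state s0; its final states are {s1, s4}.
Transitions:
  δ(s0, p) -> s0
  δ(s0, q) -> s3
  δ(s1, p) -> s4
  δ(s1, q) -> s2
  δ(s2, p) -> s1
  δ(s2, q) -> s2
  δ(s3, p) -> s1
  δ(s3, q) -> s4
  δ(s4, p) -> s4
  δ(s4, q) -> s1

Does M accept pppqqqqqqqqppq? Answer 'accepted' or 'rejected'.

accepted

s0 --p--> s0
s0 --p--> s0
s0 --p--> s0
s0 --q--> s3
s3 --q--> s4
s4 --q--> s1
s1 --q--> s2
s2 --q--> s2
s2 --q--> s2
s2 --q--> s2
s2 --q--> s2
s2 --p--> s1
s1 --p--> s4
s4 --q--> s1
End in state s1, which is an accepting state.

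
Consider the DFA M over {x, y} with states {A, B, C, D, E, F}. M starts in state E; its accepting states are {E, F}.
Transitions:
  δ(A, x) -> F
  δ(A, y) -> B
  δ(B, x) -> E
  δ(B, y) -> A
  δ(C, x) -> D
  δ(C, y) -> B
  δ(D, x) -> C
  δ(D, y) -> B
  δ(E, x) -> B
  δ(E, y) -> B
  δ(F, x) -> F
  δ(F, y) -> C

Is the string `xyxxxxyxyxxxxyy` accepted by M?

rejected

E --x--> B
B --y--> A
A --x--> F
F --x--> F
F --x--> F
F --x--> F
F --y--> C
C --x--> D
D --y--> B
B --x--> E
E --x--> B
B --x--> E
E --x--> B
B --y--> A
A --y--> B
End in state B, which is not an accepting state.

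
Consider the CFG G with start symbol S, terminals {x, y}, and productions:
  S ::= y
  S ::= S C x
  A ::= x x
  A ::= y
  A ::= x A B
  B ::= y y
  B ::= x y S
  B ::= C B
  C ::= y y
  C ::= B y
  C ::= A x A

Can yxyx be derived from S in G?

no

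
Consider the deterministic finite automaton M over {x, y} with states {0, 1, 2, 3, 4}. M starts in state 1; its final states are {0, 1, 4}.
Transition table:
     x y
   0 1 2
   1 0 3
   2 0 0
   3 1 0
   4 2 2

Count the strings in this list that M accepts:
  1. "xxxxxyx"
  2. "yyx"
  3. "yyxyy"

"xxxxxyx": accepted
"yyx": accepted
"yyxyy": accepted

3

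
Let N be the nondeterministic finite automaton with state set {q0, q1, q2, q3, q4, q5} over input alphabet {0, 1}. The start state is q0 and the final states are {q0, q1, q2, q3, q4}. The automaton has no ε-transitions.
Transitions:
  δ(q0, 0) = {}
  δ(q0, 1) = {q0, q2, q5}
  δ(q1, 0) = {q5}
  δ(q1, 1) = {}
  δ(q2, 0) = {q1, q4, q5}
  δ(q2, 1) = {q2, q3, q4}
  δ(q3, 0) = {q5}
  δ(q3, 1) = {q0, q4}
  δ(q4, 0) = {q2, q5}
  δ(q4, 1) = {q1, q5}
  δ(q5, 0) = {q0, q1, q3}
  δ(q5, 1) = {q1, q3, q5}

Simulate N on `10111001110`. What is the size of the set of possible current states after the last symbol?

6

Start: {q0}
read 1: {q0, q2, q5}
read 0: {q0, q1, q3, q4, q5}
read 1: {q0, q1, q2, q3, q4, q5}
read 1: {q0, q1, q2, q3, q4, q5}
read 1: {q0, q1, q2, q3, q4, q5}
read 0: {q0, q1, q2, q3, q4, q5}
read 0: {q0, q1, q2, q3, q4, q5}
read 1: {q0, q1, q2, q3, q4, q5}
read 1: {q0, q1, q2, q3, q4, q5}
read 1: {q0, q1, q2, q3, q4, q5}
read 0: {q0, q1, q2, q3, q4, q5}
Final reachable set {q0, q1, q2, q3, q4, q5} has 6 states.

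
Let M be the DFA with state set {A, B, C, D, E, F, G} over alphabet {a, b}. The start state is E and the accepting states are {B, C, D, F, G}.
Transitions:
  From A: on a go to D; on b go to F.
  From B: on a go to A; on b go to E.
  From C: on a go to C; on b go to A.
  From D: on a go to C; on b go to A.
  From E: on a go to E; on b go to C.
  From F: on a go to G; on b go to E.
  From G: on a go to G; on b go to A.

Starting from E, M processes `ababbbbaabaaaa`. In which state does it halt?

E --a--> E
E --b--> C
C --a--> C
C --b--> A
A --b--> F
F --b--> E
E --b--> C
C --a--> C
C --a--> C
C --b--> A
A --a--> D
D --a--> C
C --a--> C
C --a--> C

C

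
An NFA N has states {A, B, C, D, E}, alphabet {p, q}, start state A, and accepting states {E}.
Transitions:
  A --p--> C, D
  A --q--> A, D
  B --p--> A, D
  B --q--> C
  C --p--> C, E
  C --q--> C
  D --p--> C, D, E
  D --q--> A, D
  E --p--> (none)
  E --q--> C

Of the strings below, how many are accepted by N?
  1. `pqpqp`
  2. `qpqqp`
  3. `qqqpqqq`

`pqpqp`: accepted
`qpqqp`: accepted
`qqqpqqq`: rejected

2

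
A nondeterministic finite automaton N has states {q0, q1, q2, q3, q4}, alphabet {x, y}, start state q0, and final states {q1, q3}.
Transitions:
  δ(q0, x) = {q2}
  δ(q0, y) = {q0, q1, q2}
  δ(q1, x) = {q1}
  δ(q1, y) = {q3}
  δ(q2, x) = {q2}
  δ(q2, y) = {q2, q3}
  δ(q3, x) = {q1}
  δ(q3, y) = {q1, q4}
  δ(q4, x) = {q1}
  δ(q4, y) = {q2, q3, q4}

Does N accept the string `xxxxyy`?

accepted

Start: {q0}
read x: {q2}
read x: {q2}
read x: {q2}
read x: {q2}
read y: {q2, q3}
read y: {q1, q2, q3, q4}
Reachable ∩ accepting = {q1, q3} — nonempty.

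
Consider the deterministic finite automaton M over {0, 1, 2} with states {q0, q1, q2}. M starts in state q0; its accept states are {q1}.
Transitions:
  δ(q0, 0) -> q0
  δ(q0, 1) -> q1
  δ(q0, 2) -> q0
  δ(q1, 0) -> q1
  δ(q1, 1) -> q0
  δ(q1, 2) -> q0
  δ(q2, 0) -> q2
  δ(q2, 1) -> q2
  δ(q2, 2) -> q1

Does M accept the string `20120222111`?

accepted

q0 --2--> q0
q0 --0--> q0
q0 --1--> q1
q1 --2--> q0
q0 --0--> q0
q0 --2--> q0
q0 --2--> q0
q0 --2--> q0
q0 --1--> q1
q1 --1--> q0
q0 --1--> q1
End in state q1, which is an accepting state.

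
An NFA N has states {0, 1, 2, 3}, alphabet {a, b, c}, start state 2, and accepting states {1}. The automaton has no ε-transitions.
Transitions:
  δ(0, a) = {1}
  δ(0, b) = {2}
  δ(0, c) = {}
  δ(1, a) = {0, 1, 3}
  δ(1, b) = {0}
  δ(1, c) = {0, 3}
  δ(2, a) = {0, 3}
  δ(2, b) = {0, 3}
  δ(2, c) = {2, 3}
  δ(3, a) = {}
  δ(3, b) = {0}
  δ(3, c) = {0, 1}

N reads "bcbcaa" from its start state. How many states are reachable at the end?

Start: {2}
read b: {0, 3}
read c: {0, 1}
read b: {0, 2}
read c: {2, 3}
read a: {0, 3}
read a: {1}
Final reachable set {1} has 1 state.

1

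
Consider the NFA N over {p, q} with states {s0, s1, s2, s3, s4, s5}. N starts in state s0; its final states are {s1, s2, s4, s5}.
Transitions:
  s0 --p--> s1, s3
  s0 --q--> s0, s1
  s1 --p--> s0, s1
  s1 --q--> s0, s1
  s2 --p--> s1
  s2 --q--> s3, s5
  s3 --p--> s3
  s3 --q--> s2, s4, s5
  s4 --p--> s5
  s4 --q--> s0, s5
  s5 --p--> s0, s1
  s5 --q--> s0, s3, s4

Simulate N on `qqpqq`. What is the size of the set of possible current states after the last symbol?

Start: {s0}
read q: {s0, s1}
read q: {s0, s1}
read p: {s0, s1, s3}
read q: {s0, s1, s2, s4, s5}
read q: {s0, s1, s3, s4, s5}
Final reachable set {s0, s1, s3, s4, s5} has 5 states.

5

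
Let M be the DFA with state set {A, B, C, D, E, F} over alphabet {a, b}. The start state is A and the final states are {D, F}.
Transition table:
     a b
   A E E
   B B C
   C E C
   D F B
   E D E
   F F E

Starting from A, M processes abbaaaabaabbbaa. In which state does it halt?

A --a--> E
E --b--> E
E --b--> E
E --a--> D
D --a--> F
F --a--> F
F --a--> F
F --b--> E
E --a--> D
D --a--> F
F --b--> E
E --b--> E
E --b--> E
E --a--> D
D --a--> F

F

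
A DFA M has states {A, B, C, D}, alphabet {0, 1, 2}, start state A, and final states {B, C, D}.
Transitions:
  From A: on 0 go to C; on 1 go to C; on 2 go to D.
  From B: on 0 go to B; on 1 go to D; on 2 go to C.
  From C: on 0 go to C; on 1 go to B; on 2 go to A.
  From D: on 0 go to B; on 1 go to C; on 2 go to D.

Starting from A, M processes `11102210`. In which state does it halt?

A --1--> C
C --1--> B
B --1--> D
D --0--> B
B --2--> C
C --2--> A
A --1--> C
C --0--> C

C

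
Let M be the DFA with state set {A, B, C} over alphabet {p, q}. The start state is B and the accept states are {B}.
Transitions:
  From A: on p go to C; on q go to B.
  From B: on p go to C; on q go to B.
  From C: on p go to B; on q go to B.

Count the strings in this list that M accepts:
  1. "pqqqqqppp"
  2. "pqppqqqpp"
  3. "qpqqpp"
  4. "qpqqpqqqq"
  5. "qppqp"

3

"pqqqqqppp": rejected
"pqppqqqpp": accepted
"qpqqpp": accepted
"qpqqpqqqq": accepted
"qppqp": rejected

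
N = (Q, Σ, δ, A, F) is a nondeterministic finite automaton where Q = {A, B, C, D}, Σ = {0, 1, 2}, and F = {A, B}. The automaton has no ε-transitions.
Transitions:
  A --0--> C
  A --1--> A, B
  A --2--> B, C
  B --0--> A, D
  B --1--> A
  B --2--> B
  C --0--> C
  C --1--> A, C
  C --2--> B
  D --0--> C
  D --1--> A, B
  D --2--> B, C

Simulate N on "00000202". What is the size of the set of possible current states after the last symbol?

2

Start: {A}
read 0: {C}
read 0: {C}
read 0: {C}
read 0: {C}
read 0: {C}
read 2: {B}
read 0: {A, D}
read 2: {B, C}
Final reachable set {B, C} has 2 states.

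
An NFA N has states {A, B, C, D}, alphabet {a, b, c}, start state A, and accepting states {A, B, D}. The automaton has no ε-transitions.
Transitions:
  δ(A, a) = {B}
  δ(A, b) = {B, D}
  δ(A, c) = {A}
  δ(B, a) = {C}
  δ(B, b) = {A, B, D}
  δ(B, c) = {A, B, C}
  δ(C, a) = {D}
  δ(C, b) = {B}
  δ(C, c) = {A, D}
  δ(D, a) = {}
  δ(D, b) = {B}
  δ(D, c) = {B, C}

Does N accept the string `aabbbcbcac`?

accepted

Start: {A}
read a: {B}
read a: {C}
read b: {B}
read b: {A, B, D}
read b: {A, B, D}
read c: {A, B, C}
read b: {A, B, D}
read c: {A, B, C}
read a: {B, C, D}
read c: {A, B, C, D}
Reachable ∩ accepting = {A, B, D} — nonempty.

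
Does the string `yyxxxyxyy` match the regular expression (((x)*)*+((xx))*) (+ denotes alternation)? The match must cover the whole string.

Neither ((x)*)* nor ((xx))* matches yyxxxyxyy.

no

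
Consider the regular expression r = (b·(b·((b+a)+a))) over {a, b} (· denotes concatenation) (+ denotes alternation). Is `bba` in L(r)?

Split as b·ba: b matches b and (b·((b+a)+a)) matches ba.

yes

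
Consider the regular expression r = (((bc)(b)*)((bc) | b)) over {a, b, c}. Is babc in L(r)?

No split of babc into u·v has ((bc)(b)*) matching u and ((bc)|b) matching v.

no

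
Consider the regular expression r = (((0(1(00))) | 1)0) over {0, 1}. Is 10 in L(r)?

yes

Split as 1·0: ((0(1(00)))|1) matches 1 and 0 matches 0.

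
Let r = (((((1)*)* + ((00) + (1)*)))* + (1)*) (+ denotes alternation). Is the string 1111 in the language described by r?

yes

The left alternative ((((1)*)*+((00)+(1)*)))* matches 1111.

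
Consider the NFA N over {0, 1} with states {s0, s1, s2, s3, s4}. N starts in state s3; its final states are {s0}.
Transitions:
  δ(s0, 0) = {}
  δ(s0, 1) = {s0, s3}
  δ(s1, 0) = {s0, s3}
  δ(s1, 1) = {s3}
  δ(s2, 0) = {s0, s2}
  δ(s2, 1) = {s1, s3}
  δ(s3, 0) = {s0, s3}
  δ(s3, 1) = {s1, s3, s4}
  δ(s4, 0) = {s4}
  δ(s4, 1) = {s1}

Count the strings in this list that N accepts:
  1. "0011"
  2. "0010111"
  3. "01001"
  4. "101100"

"0011": accepted
"0010111": accepted
"01001": accepted
"101100": accepted

4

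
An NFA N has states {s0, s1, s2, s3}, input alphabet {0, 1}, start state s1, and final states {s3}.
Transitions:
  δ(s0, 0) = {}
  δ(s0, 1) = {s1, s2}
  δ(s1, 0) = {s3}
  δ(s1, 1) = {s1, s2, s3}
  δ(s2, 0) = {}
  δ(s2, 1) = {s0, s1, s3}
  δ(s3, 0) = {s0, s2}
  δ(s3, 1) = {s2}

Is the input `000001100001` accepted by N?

Start: {s1}
read 0: {s3}
read 0: {s0, s2}
read 0: {}
The reachable set is empty and stays empty for the remaining 9 symbols.
Reachable ∩ accepting = {} — empty.

rejected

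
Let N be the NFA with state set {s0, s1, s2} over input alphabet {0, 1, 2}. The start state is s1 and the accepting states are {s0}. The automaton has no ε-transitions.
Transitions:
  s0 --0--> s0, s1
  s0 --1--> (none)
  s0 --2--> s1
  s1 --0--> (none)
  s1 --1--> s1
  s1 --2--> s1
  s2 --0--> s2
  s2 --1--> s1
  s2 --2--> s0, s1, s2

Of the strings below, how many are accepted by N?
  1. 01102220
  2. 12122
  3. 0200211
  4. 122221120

0

01102220: rejected
12122: rejected
0200211: rejected
122221120: rejected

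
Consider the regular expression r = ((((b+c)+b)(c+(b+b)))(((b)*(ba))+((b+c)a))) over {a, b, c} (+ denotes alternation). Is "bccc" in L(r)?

No split of bccc into u·v has (((b+c)+b)(c+(b+b))) matching u and (((b)*(ba))+((b+c)a)) matching v.

no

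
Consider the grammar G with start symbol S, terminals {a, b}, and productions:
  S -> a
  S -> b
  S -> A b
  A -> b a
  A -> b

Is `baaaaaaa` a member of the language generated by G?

no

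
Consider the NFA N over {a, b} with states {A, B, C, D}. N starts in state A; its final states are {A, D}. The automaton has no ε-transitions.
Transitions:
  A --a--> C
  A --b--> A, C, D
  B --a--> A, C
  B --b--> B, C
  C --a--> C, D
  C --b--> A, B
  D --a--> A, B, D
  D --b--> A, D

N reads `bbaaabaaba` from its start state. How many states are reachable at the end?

4

Start: {A}
read b: {A, C, D}
read b: {A, B, C, D}
read a: {A, B, C, D}
read a: {A, B, C, D}
read a: {A, B, C, D}
read b: {A, B, C, D}
read a: {A, B, C, D}
read a: {A, B, C, D}
read b: {A, B, C, D}
read a: {A, B, C, D}
Final reachable set {A, B, C, D} has 4 states.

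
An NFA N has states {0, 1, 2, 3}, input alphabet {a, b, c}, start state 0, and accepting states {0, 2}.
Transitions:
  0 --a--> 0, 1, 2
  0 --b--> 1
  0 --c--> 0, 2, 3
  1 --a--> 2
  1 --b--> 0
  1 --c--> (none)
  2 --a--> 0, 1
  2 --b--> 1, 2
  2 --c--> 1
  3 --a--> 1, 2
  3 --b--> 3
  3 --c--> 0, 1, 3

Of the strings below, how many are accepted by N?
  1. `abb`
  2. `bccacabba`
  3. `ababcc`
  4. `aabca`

3

`abb`: accepted
`bccacabba`: rejected
`ababcc`: accepted
`aabca`: accepted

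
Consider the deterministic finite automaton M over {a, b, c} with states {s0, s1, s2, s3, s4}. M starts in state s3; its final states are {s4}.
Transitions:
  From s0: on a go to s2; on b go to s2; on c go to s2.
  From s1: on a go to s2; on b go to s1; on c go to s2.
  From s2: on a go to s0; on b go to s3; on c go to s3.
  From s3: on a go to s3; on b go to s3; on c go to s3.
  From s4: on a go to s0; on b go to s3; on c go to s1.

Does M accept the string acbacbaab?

s3 --a--> s3
s3 --c--> s3
s3 --b--> s3
s3 --a--> s3
s3 --c--> s3
s3 --b--> s3
s3 --a--> s3
s3 --a--> s3
s3 --b--> s3
End in state s3, which is not an accepting state.

rejected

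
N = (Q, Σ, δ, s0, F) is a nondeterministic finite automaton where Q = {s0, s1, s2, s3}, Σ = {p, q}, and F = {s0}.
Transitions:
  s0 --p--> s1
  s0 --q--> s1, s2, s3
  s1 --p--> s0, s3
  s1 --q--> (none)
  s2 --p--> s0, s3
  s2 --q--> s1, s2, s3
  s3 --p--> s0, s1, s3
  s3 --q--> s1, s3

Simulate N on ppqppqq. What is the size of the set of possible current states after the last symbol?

3

Start: {s0}
read p: {s1}
read p: {s0, s3}
read q: {s1, s2, s3}
read p: {s0, s1, s3}
read p: {s0, s1, s3}
read q: {s1, s2, s3}
read q: {s1, s2, s3}
Final reachable set {s1, s2, s3} has 3 states.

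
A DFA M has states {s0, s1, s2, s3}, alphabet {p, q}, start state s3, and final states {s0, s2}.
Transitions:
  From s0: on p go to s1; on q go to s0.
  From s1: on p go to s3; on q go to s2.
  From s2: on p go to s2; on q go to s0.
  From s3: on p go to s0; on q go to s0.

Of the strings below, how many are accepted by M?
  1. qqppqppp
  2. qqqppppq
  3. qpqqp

qqppqppp: accepted
qqqppppq: accepted
qpqqp: rejected

2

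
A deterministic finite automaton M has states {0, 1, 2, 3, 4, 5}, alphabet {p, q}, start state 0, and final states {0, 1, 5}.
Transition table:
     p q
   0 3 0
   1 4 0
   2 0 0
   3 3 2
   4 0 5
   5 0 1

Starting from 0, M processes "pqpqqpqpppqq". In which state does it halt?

0 --p--> 3
3 --q--> 2
2 --p--> 0
0 --q--> 0
0 --q--> 0
0 --p--> 3
3 --q--> 2
2 --p--> 0
0 --p--> 3
3 --p--> 3
3 --q--> 2
2 --q--> 0

0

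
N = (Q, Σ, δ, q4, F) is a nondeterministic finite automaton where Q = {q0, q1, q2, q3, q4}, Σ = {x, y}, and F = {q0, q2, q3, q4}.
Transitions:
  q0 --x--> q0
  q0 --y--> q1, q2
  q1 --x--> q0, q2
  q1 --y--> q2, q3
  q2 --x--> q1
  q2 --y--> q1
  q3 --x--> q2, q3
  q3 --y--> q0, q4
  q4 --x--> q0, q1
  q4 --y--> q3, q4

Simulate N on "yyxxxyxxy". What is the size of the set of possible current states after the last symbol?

5

Start: {q4}
read y: {q3, q4}
read y: {q0, q3, q4}
read x: {q0, q1, q2, q3}
read x: {q0, q1, q2, q3}
read x: {q0, q1, q2, q3}
read y: {q0, q1, q2, q3, q4}
read x: {q0, q1, q2, q3}
read x: {q0, q1, q2, q3}
read y: {q0, q1, q2, q3, q4}
Final reachable set {q0, q1, q2, q3, q4} has 5 states.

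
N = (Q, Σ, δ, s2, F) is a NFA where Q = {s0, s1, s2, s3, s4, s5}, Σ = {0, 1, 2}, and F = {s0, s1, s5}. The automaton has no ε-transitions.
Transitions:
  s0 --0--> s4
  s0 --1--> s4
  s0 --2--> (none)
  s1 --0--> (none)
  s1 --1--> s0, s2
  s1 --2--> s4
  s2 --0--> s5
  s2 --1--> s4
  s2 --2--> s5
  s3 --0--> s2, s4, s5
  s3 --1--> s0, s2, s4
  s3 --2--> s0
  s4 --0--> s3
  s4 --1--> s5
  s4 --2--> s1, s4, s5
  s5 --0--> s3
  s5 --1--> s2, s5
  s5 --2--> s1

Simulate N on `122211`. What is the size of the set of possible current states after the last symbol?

Start: {s2}
read 1: {s4}
read 2: {s1, s4, s5}
read 2: {s1, s4, s5}
read 2: {s1, s4, s5}
read 1: {s0, s2, s5}
read 1: {s2, s4, s5}
Final reachable set {s2, s4, s5} has 3 states.

3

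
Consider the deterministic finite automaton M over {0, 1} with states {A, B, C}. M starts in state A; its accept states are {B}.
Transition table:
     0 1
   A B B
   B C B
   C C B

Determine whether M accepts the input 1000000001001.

A --1--> B
B --0--> C
C --0--> C
C --0--> C
C --0--> C
C --0--> C
C --0--> C
C --0--> C
C --0--> C
C --1--> B
B --0--> C
C --0--> C
C --1--> B
End in state B, which is an accepting state.

accepted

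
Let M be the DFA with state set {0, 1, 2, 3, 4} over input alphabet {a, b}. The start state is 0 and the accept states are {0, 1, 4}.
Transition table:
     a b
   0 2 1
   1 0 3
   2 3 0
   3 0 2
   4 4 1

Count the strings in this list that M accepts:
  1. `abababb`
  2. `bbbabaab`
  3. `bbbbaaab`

`abababb`: accepted
`bbbabaab`: accepted
`bbbbaaab`: accepted

3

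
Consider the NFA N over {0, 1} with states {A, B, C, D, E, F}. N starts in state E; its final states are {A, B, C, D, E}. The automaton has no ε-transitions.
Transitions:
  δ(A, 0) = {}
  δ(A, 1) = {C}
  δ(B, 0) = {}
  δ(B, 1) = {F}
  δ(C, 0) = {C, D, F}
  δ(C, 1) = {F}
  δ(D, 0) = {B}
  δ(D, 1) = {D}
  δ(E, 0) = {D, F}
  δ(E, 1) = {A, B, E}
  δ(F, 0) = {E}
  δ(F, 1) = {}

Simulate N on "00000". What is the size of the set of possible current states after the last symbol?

Start: {E}
read 0: {D, F}
read 0: {B, E}
read 0: {D, F}
read 0: {B, E}
read 0: {D, F}
Final reachable set {D, F} has 2 states.

2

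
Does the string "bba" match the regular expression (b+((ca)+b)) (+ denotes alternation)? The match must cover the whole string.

no

Neither b nor ((ca)+b) matches bba.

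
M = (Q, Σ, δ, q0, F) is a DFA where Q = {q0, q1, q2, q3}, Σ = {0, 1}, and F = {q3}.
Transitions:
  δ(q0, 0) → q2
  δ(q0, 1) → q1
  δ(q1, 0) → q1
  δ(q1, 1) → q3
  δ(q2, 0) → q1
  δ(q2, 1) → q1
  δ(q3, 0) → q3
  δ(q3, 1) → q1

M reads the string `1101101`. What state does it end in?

q1

q0 --1--> q1
q1 --1--> q3
q3 --0--> q3
q3 --1--> q1
q1 --1--> q3
q3 --0--> q3
q3 --1--> q1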